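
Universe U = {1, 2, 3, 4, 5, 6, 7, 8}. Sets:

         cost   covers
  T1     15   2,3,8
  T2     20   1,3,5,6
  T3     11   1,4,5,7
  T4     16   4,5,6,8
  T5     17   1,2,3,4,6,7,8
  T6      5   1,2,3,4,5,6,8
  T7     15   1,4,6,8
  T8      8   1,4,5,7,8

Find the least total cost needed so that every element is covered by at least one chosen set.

T6, T8 cover every element at cost 5 + 8 = 13.
Any cover uses at least 2 sets; among all covering selections none totals below 13.

13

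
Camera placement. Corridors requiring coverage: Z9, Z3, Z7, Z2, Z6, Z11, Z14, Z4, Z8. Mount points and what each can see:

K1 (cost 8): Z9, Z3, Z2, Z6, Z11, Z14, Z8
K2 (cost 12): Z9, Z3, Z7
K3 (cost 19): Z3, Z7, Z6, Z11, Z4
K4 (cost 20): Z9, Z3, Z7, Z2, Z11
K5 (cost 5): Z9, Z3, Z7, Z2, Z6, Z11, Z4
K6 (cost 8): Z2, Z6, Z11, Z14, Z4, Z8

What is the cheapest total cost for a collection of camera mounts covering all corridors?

13

K1, K5 cover every corridor at cost 8 + 5 = 13.
Any cover uses at least 2 camera mounts; among all covering selections none totals below 13.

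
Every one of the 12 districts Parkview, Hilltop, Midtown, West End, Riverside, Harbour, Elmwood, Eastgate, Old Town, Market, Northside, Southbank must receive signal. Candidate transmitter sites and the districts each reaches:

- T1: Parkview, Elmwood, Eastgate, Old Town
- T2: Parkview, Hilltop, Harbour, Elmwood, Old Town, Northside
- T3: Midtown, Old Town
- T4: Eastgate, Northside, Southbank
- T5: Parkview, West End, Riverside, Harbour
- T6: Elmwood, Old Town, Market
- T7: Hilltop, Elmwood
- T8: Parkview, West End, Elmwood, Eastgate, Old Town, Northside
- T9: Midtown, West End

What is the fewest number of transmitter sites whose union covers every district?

5

T2, T3, T4, T5, T6 together cover {Parkview, Hilltop, Midtown, West End, Riverside, Harbour, Elmwood, Eastgate, Old Town, Market, Northside, Southbank} — every district.
No 4 of the 9 transmitter sites cover everything (all 126 size-4 selections fall short), so 5 is minimum.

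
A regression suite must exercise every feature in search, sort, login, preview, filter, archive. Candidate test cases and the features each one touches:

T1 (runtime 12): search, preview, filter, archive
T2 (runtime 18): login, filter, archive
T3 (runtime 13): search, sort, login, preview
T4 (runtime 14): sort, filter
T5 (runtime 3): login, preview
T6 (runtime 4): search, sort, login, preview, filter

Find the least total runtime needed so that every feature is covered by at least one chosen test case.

16

T1, T6 cover every feature at runtime 12 + 4 = 16.
Any cover uses at least 2 test cases; among all covering selections none totals below 16.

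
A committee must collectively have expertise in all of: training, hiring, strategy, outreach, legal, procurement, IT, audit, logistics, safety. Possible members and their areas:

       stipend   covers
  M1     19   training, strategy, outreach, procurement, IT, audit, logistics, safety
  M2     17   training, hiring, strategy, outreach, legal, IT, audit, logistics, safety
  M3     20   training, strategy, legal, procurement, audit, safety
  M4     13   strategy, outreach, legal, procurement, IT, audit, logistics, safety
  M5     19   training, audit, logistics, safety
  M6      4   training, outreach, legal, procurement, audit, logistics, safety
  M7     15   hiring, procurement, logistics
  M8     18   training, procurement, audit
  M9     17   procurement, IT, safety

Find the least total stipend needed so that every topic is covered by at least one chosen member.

21

M2, M6 cover every topic at stipend 17 + 4 = 21.
Any cover uses at least 2 members; among all covering selections none totals below 21.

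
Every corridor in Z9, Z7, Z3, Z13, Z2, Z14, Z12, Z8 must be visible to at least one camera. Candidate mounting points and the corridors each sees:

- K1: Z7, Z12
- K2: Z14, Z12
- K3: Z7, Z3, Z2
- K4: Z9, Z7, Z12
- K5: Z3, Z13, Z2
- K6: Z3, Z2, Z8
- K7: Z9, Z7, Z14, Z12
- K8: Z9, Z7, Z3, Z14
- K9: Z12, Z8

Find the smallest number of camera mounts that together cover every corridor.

3

K5, K6, K7 together cover {Z9, Z7, Z3, Z13, Z2, Z14, Z12, Z8} — every corridor.
No 2 of the 9 camera mounts cover everything (all 36 pairs fall short), so 3 is minimum.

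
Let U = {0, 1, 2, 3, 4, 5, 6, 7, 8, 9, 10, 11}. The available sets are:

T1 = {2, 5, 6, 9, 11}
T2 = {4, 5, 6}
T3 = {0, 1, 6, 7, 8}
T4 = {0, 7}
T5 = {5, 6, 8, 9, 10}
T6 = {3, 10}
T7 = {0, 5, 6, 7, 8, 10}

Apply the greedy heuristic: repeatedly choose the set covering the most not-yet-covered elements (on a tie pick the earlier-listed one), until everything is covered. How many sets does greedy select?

Pick 1: T7 covers 6 new elements (0, 5, 6, 7, 8, 10).
Pick 2: T1 covers 3 new elements (2, 9, 11).
Pick 3: T2 covers 1 new elements (4).
Pick 4: T3 covers 1 new elements (1).
Pick 5: T6 covers 1 new elements (3).
Greedy uses 5 sets. (The true minimum is 4.)

5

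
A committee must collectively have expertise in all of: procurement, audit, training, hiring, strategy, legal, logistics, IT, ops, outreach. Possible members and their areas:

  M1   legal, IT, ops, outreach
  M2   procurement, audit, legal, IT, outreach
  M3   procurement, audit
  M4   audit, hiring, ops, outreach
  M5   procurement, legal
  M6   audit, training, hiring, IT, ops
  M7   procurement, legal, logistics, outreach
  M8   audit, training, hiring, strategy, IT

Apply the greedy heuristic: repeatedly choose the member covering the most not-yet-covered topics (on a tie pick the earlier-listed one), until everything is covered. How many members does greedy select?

4

Pick 1: M2 covers 5 new topics (procurement, audit, legal, IT, outreach).
Pick 2: M6 covers 3 new topics (training, hiring, ops).
Pick 3: M7 covers 1 new topics (logistics).
Pick 4: M8 covers 1 new topics (strategy).
Greedy uses 4 members. (The true minimum is 3.)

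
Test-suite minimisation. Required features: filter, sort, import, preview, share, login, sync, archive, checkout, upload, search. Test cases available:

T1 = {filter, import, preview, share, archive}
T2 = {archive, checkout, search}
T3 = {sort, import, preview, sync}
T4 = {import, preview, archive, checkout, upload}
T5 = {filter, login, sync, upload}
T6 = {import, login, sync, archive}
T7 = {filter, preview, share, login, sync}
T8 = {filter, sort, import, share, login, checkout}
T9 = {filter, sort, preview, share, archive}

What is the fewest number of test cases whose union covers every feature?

4

T1, T2, T3, T5 together cover {filter, sort, import, preview, share, login, sync, archive, checkout, upload, search} — every feature.
No 3 of the 9 test cases cover everything (all 84 triples fall short), so 4 is minimum.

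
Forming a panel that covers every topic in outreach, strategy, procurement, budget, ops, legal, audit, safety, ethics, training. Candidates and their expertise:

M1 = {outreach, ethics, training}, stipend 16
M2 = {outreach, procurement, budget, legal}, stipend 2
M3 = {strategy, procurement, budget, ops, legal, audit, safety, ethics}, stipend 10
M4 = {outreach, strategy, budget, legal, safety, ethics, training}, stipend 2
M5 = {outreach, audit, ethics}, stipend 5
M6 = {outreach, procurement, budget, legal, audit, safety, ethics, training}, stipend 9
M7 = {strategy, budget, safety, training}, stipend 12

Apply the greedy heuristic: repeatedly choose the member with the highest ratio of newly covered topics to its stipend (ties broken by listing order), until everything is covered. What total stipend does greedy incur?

Pick 1: M4 adds 7 new (outreach, strategy, budget, legal, safety, ethics, training) at stipend 2 (ratio 7/2).
Pick 2: M2 adds 1 new (procurement) at stipend 2 (ratio 1/2).
Pick 3: M3 adds 2 new (ops, audit) at stipend 10 (ratio 2/10).
Greedy total stipend: 2 + 2 + 10 = 14. (The true optimum is 12, so greedy overshoots here.)

14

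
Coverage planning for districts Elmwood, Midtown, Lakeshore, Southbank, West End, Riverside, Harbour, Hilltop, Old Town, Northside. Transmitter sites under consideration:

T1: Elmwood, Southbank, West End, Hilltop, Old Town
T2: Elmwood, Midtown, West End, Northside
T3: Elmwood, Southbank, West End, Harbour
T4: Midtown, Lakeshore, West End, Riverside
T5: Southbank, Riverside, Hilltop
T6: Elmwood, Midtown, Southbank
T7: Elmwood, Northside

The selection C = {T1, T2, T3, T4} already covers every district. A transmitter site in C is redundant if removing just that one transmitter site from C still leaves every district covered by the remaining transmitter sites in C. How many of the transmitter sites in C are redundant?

Drop T1: Hilltop, Old Town uncovered — not redundant.
Drop T2: Northside uncovered — not redundant.
Drop T3: Harbour uncovered — not redundant.
Drop T4: Lakeshore, Riverside uncovered — not redundant.
None of the transmitter sites in C is redundant.

0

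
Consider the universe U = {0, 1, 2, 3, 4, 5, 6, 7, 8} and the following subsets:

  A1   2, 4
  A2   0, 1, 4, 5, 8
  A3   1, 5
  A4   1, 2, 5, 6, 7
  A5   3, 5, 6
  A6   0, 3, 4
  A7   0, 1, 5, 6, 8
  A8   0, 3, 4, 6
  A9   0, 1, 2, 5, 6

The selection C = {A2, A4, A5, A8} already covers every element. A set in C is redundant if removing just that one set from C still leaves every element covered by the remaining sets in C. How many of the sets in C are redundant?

2

Drop A2: 8 uncovered — not redundant.
Drop A4: 2, 7 uncovered — not redundant.
Drop A5: the rest still cover every element — redundant.
Drop A8: the rest still cover every element — redundant.
2 redundant: A5, A8.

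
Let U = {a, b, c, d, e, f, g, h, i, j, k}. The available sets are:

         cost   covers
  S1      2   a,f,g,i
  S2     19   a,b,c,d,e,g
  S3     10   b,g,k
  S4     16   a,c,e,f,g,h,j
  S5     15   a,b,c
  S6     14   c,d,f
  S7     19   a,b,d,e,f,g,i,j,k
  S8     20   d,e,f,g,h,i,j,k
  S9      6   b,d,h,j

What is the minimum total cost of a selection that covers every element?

34

S1, S3, S4, S9 cover every element at cost 2 + 10 + 16 + 6 = 34.
Any cover uses at least 2 sets; among all covering selections none totals below 34.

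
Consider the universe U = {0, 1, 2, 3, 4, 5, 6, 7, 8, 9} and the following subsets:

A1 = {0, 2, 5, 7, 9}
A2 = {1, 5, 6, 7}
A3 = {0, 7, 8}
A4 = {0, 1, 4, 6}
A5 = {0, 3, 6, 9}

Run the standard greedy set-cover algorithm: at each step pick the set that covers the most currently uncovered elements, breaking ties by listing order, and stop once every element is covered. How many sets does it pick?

Pick 1: A1 covers 5 new elements (0, 2, 5, 7, 9).
Pick 2: A4 covers 3 new elements (1, 4, 6).
Pick 3: A3 covers 1 new elements (8).
Pick 4: A5 covers 1 new elements (3).
Greedy uses 4 sets.

4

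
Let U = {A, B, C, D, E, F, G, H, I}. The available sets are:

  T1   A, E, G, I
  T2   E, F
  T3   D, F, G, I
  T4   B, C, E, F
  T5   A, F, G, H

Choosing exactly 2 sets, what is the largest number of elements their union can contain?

7

Choosing T1, T4 covers {A, B, C, E, F, G, I} — 7 elements.
No choice of 2 sets does better; here D, H are left uncovered.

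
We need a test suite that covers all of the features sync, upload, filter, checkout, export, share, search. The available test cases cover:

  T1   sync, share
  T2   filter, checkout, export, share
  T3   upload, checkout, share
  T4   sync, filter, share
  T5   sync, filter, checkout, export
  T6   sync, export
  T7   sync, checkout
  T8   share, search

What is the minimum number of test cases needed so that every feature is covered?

T3, T5, T8 together cover {sync, upload, filter, checkout, export, share, search} — every feature.
No 2 of the 8 test cases cover everything (all 28 pairs fall short), so 3 is minimum.
Greedy (largest uncovered first) would take T2, T1, T3, T8 — 4 test cases — but 3 suffice.

3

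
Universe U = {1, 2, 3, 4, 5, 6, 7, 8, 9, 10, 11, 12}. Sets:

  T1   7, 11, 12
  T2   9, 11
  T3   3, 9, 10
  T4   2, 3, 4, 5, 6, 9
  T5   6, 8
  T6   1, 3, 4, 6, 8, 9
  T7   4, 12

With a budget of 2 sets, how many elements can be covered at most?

Choosing T1, T4 covers {2, 3, 4, 5, 6, 7, 9, 11, 12} — 9 elements.
No choice of 2 sets does better; here 1, 8, 10 are left uncovered.

9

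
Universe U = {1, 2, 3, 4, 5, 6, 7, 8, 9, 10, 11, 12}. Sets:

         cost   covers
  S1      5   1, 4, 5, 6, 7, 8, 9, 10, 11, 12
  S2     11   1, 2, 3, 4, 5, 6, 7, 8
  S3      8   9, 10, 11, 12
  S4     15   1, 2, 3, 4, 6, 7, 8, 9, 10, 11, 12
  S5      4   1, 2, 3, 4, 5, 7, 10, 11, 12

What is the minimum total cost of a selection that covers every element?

9

S1, S5 cover every element at cost 5 + 4 = 9.
Any cover uses at least 2 sets; among all covering selections none totals below 9.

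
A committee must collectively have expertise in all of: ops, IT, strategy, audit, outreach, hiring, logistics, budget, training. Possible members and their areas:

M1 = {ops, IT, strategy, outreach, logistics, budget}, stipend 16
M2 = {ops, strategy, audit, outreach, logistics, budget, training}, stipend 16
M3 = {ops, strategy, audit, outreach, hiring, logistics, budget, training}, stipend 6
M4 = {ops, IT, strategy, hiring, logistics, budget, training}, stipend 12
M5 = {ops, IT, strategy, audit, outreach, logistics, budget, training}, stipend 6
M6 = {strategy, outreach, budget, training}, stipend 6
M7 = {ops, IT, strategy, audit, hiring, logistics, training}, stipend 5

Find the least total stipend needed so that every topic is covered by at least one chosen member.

11

M3, M7 cover every topic at stipend 6 + 5 = 11.
Any cover uses at least 2 members; among all covering selections none totals below 11.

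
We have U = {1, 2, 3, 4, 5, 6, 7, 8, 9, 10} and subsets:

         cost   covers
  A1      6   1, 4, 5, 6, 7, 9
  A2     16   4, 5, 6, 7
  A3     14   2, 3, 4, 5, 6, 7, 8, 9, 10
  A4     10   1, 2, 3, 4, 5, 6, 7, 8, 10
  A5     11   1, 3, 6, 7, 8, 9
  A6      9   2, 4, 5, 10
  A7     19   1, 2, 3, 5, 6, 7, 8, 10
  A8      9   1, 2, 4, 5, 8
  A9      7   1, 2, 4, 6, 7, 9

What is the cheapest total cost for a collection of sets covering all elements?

16

A1, A4 cover every element at cost 6 + 10 = 16.
Any cover uses at least 2 sets; among all covering selections none totals below 16.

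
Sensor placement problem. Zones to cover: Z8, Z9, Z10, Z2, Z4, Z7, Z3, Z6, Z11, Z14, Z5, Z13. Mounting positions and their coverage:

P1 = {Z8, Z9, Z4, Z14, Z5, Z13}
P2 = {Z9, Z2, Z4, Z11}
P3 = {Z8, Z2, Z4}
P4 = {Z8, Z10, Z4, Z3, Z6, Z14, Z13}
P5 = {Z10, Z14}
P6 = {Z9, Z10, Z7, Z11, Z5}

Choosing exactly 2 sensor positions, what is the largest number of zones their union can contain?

11

Choosing P4, P6 covers {Z8, Z9, Z10, Z4, Z7, Z3, Z6, Z11, Z14, Z5, Z13} — 11 zones.
No choice of 2 sensor positions does better; here Z2 is left uncovered.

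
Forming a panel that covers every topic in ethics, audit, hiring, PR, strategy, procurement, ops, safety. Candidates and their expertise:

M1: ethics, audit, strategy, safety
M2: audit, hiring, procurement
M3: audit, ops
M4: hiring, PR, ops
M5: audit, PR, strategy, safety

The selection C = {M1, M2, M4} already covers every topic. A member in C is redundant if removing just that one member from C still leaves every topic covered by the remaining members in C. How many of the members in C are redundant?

0

Drop M1: ethics, strategy, safety uncovered — not redundant.
Drop M2: procurement uncovered — not redundant.
Drop M4: PR, ops uncovered — not redundant.
None of the members in C is redundant.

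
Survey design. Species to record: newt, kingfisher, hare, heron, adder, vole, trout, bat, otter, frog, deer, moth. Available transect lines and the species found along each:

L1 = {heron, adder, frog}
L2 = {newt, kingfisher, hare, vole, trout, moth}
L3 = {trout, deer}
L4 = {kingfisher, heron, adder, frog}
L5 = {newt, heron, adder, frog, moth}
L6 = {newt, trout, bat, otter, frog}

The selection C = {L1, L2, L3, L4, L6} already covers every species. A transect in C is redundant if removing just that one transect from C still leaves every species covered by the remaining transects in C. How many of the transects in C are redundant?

Drop L1: the rest still cover every species — redundant.
Drop L2: hare, vole, moth uncovered — not redundant.
Drop L3: deer uncovered — not redundant.
Drop L4: the rest still cover every species — redundant.
Drop L6: bat, otter uncovered — not redundant.
2 redundant: L1, L4.

2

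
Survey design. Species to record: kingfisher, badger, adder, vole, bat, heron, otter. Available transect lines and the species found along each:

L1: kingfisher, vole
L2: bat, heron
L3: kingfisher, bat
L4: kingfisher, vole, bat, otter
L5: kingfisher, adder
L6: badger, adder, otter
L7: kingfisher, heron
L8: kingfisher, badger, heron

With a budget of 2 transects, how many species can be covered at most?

Choosing L4, L6 covers {kingfisher, badger, adder, vole, bat, otter} — 6 species.
No choice of 2 transects does better; here heron is left uncovered.

6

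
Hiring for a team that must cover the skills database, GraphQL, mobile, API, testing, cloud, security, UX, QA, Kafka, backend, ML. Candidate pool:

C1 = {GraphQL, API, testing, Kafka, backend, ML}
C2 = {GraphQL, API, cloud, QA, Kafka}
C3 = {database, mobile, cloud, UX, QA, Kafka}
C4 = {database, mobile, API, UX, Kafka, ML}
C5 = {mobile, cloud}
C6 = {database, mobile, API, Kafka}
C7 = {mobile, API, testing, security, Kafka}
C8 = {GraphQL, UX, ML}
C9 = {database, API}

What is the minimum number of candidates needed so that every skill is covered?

3

C1, C3, C7 together cover {database, GraphQL, mobile, API, testing, cloud, security, UX, QA, Kafka, backend, ML} — every skill.
No 2 of the 9 candidates cover everything (all 36 pairs fall short), so 3 is minimum.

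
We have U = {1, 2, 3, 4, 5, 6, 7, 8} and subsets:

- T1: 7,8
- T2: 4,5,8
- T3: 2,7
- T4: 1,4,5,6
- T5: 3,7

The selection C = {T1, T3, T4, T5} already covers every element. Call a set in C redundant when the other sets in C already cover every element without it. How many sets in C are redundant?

0

Drop T1: 8 uncovered — not redundant.
Drop T3: 2 uncovered — not redundant.
Drop T4: 1, 4, 5, 6 uncovered — not redundant.
Drop T5: 3 uncovered — not redundant.
None of the sets in C is redundant.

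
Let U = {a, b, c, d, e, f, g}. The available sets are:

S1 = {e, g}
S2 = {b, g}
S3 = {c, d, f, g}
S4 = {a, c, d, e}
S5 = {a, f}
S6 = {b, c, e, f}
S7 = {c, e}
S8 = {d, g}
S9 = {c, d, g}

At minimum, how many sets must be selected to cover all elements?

3

S1, S4, S6 together cover {a, b, c, d, e, f, g} — every element.
No 2 of the 9 sets cover everything (all 36 pairs fall short), so 3 is minimum.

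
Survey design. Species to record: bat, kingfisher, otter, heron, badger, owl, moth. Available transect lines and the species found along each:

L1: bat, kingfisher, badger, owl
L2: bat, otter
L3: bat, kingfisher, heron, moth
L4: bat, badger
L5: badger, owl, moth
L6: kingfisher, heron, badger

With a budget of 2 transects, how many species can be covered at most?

Choosing L1, L3 covers {bat, kingfisher, heron, badger, owl, moth} — 6 species.
No choice of 2 transects does better; here otter is left uncovered.

6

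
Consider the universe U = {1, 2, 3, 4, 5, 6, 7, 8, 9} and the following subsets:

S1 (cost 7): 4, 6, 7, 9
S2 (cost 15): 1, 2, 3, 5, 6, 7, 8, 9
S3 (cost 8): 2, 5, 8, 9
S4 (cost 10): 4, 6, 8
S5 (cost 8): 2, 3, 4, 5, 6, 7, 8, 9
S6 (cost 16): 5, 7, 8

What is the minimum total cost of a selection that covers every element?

S1, S2 cover every element at cost 7 + 15 = 22.
Any cover uses at least 2 sets; among all covering selections none totals below 22.
Greedy by coverage-per-cost would pick S5, S2 for 23 — worse than the optimum 22.

22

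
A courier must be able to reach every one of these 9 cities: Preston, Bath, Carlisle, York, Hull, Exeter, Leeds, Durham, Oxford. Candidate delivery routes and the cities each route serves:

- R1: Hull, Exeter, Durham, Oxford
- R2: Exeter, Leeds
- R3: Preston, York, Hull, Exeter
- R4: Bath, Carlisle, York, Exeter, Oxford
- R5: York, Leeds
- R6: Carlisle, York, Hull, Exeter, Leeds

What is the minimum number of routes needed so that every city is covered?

R1, R2, R3, R4 together cover {Preston, Bath, Carlisle, York, Hull, Exeter, Leeds, Durham, Oxford} — every city.
No 3 of the 6 routes cover everything (all 20 triples fall short), so 4 is minimum.

4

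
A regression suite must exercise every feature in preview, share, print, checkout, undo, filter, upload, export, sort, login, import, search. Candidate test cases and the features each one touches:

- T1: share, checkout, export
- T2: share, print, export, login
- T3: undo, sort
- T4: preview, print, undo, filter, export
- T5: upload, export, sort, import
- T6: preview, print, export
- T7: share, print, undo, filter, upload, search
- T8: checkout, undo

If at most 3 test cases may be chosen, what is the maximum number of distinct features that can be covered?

Choosing T1, T4, T5 covers {preview, share, print, checkout, undo, filter, upload, export, sort, import} — 10 features.
No choice of 3 test cases does better; here login, search are left uncovered.

10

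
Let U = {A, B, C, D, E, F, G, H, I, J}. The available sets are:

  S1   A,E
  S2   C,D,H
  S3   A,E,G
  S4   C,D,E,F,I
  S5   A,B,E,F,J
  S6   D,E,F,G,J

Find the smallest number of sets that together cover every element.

S2, S3, S4, S5 together cover {A, B, C, D, E, F, G, H, I, J} — every element.
No 3 of the 6 sets cover everything (all 20 triples fall short), so 4 is minimum.

4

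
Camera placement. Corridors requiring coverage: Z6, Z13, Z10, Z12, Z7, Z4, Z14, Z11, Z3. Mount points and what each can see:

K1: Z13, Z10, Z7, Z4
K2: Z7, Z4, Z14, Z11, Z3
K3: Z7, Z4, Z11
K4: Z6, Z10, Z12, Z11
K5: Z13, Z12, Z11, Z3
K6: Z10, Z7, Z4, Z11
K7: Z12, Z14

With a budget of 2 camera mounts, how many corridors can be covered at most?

Choosing K2, K4 covers {Z6, Z10, Z12, Z7, Z4, Z14, Z11, Z3} — 8 corridors.
No choice of 2 camera mounts does better; here Z13 is left uncovered.

8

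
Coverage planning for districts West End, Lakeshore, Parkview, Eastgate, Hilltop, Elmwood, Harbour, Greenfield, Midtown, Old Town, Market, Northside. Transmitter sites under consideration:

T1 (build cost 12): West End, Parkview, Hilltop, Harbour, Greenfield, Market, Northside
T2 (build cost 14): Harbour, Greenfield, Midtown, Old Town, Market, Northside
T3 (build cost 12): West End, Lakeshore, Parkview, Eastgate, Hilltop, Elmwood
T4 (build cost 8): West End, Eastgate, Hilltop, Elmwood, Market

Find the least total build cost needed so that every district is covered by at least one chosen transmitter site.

26

T2, T3 cover every district at build cost 14 + 12 = 26.
Any cover uses at least 2 transmitter sites; among all covering selections none totals below 26.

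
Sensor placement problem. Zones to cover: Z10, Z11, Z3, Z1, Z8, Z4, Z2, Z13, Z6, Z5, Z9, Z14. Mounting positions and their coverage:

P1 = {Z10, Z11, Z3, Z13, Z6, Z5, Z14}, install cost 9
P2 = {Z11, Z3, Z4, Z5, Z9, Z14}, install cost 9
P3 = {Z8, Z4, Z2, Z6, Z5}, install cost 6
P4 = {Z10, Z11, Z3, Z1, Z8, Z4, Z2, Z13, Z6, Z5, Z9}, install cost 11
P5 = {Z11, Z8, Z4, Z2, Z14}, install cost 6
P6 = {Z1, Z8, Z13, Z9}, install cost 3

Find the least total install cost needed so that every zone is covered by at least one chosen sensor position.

17

P4, P5 cover every zone at install cost 11 + 6 = 17.
Any cover uses at least 2 sensor positions; among all covering selections none totals below 17.
Greedy by coverage-per-install cost would pick P6, P1, P3 for 18 — worse than the optimum 17.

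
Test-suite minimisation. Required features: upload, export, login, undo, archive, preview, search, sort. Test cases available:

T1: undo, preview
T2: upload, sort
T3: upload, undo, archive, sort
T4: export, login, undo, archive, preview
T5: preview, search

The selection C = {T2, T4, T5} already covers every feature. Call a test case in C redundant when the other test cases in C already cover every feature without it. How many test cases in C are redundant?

Drop T2: upload, sort uncovered — not redundant.
Drop T4: export, login, undo, archive uncovered — not redundant.
Drop T5: search uncovered — not redundant.
None of the test cases in C is redundant.

0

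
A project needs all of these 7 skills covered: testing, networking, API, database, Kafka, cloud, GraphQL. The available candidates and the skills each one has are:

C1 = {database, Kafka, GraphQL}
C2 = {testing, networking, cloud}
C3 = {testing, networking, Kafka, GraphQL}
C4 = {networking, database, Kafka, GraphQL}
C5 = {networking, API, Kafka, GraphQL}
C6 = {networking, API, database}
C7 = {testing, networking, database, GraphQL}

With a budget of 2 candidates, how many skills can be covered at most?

Choosing C1, C2 covers {testing, networking, database, Kafka, cloud, GraphQL} — 6 skills.
No choice of 2 candidates does better; here API is left uncovered.

6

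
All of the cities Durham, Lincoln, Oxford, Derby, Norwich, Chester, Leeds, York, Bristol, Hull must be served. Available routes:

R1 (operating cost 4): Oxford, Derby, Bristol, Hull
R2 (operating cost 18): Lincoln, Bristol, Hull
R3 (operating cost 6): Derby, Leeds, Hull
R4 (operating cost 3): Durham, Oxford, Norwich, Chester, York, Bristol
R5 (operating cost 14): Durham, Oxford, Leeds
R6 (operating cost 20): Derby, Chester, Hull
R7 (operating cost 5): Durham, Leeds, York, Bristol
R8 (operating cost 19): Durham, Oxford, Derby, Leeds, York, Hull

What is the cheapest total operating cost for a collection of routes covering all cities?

27

R2, R3, R4 cover every city at operating cost 18 + 6 + 3 = 27.
Any cover uses at least 3 routes; among all covering selections none totals below 27.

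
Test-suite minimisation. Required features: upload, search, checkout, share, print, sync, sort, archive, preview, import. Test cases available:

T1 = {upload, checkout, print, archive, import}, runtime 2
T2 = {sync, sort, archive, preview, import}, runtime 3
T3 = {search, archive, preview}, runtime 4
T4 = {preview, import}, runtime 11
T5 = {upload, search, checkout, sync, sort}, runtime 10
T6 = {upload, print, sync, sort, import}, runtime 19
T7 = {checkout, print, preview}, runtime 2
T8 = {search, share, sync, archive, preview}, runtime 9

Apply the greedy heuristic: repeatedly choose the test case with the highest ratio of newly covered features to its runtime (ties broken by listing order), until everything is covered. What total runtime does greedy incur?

Pick 1: T1 adds 5 new (upload, checkout, print, archive, import) at runtime 2 (ratio 5/2).
Pick 2: T2 adds 3 new (sync, sort, preview) at runtime 3 (ratio 3/3).
Pick 3: T3 adds 1 new (search) at runtime 4 (ratio 1/4).
Pick 4: T8 adds 1 new (share) at runtime 9 (ratio 1/9).
Greedy total runtime: 2 + 3 + 4 + 9 = 18. (The true optimum is 14, so greedy overshoots here.)

18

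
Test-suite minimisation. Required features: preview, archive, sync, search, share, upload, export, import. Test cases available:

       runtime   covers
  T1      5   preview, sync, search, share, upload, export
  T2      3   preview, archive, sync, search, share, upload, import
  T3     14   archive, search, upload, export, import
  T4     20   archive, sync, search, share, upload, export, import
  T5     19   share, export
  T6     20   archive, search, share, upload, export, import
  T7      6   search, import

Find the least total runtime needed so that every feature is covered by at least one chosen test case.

8

T1, T2 cover every feature at runtime 5 + 3 = 8.
Any cover uses at least 2 test cases; among all covering selections none totals below 8.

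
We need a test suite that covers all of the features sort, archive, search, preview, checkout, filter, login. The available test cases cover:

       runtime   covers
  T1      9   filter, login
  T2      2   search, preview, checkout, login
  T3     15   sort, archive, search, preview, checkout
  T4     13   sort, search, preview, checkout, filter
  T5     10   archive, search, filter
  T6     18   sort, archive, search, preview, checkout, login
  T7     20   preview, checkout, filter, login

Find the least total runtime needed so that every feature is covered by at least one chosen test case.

T1, T3 cover every feature at runtime 9 + 15 = 24.
Any cover uses at least 2 test cases; among all covering selections none totals below 24.

24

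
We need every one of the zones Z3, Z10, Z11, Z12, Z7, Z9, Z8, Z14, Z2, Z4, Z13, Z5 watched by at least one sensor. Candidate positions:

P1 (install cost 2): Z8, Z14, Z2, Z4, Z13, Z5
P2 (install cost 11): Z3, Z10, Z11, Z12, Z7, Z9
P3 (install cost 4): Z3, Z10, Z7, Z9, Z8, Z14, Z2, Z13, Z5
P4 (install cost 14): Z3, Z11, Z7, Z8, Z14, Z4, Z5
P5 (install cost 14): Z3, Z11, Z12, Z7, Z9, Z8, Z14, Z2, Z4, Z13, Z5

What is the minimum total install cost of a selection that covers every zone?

P1, P2 cover every zone at install cost 2 + 11 = 13.
Any cover uses at least 2 sensor positions; among all covering selections none totals below 13.

13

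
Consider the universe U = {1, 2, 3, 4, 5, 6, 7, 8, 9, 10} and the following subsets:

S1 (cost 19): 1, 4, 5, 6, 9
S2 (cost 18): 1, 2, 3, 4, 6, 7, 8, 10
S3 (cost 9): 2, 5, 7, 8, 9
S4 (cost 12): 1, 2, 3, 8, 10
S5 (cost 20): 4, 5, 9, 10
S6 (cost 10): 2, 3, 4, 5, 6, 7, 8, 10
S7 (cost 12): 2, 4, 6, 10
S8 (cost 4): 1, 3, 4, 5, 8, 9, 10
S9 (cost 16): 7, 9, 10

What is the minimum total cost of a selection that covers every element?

S6, S8 cover every element at cost 10 + 4 = 14.
Any cover uses at least 2 sets; among all covering selections none totals below 14.

14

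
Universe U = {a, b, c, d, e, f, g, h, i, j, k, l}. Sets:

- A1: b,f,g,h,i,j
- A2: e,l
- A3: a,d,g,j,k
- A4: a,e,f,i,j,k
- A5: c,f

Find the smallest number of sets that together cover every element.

4

A1, A2, A3, A5 together cover {a, b, c, d, e, f, g, h, i, j, k, l} — every element.
No 3 of the 5 sets cover everything (all 10 triples fall short), so 4 is minimum.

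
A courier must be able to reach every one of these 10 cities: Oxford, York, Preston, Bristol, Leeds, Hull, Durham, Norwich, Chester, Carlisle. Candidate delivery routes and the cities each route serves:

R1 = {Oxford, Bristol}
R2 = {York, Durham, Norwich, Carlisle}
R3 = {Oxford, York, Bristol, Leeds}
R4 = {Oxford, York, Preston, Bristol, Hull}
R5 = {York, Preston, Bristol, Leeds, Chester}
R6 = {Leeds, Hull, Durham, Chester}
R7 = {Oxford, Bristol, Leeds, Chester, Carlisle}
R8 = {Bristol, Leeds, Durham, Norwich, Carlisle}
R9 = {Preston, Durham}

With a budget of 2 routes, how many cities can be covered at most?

9

Choosing R4, R8 covers {Oxford, York, Preston, Bristol, Leeds, Hull, Durham, Norwich, Carlisle} — 9 cities.
No choice of 2 routes does better; here Chester is left uncovered.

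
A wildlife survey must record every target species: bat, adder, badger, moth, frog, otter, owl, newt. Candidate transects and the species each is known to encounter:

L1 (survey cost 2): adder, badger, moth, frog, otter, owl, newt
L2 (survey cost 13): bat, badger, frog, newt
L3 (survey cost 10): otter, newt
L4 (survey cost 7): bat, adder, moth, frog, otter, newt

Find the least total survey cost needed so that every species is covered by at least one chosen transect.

9

L1, L4 cover every species at survey cost 2 + 7 = 9.
Any cover uses at least 2 transects; among all covering selections none totals below 9.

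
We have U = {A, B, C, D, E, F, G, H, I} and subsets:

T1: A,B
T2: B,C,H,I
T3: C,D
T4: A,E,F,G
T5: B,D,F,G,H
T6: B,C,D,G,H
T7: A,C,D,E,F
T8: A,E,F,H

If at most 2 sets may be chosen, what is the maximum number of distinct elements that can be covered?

8

Choosing T2, T4 covers {A, B, C, E, F, G, H, I} — 8 elements.
No choice of 2 sets does better; here D is left uncovered.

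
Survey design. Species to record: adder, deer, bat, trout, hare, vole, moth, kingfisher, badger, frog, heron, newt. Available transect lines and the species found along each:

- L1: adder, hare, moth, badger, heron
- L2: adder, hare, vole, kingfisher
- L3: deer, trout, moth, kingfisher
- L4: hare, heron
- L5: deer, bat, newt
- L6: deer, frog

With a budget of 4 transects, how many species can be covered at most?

Choosing L1, L2, L3, L5 covers {adder, deer, bat, trout, hare, vole, moth, kingfisher, badger, heron, newt} — 11 species.
No choice of 4 transects does better; here frog is left uncovered.

11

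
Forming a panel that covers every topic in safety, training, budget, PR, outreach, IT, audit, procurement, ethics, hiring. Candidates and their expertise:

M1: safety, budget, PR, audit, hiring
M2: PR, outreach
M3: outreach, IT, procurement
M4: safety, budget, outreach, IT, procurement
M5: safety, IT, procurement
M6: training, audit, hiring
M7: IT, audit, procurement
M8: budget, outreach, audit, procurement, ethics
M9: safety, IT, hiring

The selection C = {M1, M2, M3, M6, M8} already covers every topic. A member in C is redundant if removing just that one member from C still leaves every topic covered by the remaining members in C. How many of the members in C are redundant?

1

Drop M1: safety uncovered — not redundant.
Drop M2: the rest still cover every topic — redundant.
Drop M3: IT uncovered — not redundant.
Drop M6: training uncovered — not redundant.
Drop M8: ethics uncovered — not redundant.
1 redundant: M2.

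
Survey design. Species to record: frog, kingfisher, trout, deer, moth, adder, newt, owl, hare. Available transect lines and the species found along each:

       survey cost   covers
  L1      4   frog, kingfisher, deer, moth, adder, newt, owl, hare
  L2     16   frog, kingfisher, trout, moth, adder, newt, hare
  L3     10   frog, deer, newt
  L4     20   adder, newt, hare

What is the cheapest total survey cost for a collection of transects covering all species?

20

L1, L2 cover every species at survey cost 4 + 16 = 20.
Any cover uses at least 2 transects; among all covering selections none totals below 20.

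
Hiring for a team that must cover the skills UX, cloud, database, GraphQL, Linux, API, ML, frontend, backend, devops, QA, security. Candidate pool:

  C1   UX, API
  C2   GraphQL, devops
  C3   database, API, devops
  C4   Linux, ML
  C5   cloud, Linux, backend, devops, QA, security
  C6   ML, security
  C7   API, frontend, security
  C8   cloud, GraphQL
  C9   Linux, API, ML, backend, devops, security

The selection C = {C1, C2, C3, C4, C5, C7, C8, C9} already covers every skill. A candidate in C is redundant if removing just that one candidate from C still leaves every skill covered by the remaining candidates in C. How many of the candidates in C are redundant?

4

Drop C1: UX uncovered — not redundant.
Drop C2: the rest still cover every skill — redundant.
Drop C3: database uncovered — not redundant.
Drop C4: the rest still cover every skill — redundant.
Drop C5: QA uncovered — not redundant.
Drop C7: frontend uncovered — not redundant.
Drop C8: the rest still cover every skill — redundant.
Drop C9: the rest still cover every skill — redundant.
4 redundant: C2, C4, C8, C9.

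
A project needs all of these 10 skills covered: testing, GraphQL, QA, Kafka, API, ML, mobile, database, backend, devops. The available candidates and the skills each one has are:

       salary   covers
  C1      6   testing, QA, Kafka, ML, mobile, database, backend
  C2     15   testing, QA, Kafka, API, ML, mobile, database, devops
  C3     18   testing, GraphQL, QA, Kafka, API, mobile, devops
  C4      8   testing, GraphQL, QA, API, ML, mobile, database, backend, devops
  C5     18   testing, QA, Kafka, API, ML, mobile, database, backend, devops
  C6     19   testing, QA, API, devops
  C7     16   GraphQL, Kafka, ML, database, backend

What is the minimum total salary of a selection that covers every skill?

14

C1, C4 cover every skill at salary 6 + 8 = 14.
Any cover uses at least 2 candidates; among all covering selections none totals below 14.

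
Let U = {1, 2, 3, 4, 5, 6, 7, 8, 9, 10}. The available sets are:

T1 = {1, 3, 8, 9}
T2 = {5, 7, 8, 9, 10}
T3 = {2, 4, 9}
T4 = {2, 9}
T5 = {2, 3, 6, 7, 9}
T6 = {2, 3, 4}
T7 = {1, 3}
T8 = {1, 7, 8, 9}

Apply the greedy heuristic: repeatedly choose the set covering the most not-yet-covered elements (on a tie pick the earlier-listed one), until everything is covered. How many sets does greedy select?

4

Pick 1: T2 covers 5 new elements (5, 7, 8, 9, 10).
Pick 2: T5 covers 3 new elements (2, 3, 6).
Pick 3: T1 covers 1 new elements (1).
Pick 4: T3 covers 1 new elements (4).
Greedy uses 4 sets.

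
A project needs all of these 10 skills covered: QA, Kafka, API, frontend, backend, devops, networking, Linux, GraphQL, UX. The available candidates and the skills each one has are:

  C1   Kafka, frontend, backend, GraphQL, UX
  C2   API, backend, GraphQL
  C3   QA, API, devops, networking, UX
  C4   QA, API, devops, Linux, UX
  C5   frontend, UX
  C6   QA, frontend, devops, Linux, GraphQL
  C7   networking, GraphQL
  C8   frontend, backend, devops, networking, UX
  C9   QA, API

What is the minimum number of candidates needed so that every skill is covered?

C1, C3, C4 together cover {QA, Kafka, API, frontend, backend, devops, networking, Linux, GraphQL, UX} — every skill.
No 2 of the 9 candidates cover everything (all 36 pairs fall short), so 3 is minimum.

3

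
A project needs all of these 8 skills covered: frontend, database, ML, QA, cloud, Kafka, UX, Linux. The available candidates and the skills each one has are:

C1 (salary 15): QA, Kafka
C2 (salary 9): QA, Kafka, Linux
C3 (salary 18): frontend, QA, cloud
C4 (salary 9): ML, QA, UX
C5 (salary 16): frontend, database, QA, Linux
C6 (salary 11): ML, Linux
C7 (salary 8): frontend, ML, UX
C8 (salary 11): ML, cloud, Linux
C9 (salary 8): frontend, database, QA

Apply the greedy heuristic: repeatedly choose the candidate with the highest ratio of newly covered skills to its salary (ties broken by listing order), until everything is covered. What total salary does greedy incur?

Pick 1: C7 adds 3 new (frontend, ML, UX) at salary 8 (ratio 3/8).
Pick 2: C2 adds 3 new (QA, Kafka, Linux) at salary 9 (ratio 3/9).
Pick 3: C9 adds 1 new (database) at salary 8 (ratio 1/8).
Pick 4: C8 adds 1 new (cloud) at salary 11 (ratio 1/11).
Greedy total salary: 8 + 9 + 8 + 11 = 36.

36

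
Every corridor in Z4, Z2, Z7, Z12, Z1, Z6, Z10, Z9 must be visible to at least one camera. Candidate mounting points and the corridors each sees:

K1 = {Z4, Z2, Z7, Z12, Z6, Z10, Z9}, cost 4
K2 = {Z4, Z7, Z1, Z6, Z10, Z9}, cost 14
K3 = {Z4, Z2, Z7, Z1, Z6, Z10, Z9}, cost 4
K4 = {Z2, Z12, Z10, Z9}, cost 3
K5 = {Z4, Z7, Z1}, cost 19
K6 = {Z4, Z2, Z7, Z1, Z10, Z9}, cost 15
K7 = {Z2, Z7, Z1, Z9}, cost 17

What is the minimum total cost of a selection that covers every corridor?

7

K3, K4 cover every corridor at cost 4 + 3 = 7.
Any cover uses at least 2 camera mounts; among all covering selections none totals below 7.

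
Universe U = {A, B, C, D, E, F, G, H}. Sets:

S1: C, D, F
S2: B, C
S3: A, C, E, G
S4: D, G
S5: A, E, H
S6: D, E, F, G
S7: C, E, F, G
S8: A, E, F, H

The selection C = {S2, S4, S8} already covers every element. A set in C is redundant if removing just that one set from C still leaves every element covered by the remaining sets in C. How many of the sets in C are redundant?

0

Drop S2: B, C uncovered — not redundant.
Drop S4: D, G uncovered — not redundant.
Drop S8: A, E, F, H uncovered — not redundant.
None of the sets in C is redundant.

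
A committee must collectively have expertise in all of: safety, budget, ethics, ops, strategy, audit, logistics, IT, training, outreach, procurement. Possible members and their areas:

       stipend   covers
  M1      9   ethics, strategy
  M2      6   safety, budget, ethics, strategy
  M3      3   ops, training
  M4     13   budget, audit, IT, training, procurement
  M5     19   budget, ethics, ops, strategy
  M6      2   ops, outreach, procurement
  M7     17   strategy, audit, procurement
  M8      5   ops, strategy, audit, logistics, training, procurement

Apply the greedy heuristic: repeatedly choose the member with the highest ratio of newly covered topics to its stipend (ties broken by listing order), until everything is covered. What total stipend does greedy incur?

26

Pick 1: M6 adds 3 new (ops, outreach, procurement) at stipend 2 (ratio 3/2).
Pick 2: M8 adds 4 new (strategy, audit, logistics, training) at stipend 5 (ratio 4/5).
Pick 3: M2 adds 3 new (safety, budget, ethics) at stipend 6 (ratio 3/6).
Pick 4: M4 adds 1 new (IT) at stipend 13 (ratio 1/13).
Greedy total stipend: 2 + 5 + 6 + 13 = 26.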